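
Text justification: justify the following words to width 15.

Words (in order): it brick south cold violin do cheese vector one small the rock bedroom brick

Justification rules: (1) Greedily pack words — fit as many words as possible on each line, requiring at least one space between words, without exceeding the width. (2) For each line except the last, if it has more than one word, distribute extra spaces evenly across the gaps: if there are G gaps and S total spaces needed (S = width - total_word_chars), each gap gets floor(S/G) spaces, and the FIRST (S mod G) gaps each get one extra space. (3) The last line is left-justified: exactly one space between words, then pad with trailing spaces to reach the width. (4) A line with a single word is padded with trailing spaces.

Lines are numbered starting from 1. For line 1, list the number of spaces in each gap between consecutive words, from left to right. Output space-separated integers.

Line 1: ['it', 'brick', 'south'] (min_width=14, slack=1)
Line 2: ['cold', 'violin', 'do'] (min_width=14, slack=1)
Line 3: ['cheese', 'vector'] (min_width=13, slack=2)
Line 4: ['one', 'small', 'the'] (min_width=13, slack=2)
Line 5: ['rock', 'bedroom'] (min_width=12, slack=3)
Line 6: ['brick'] (min_width=5, slack=10)

Answer: 2 1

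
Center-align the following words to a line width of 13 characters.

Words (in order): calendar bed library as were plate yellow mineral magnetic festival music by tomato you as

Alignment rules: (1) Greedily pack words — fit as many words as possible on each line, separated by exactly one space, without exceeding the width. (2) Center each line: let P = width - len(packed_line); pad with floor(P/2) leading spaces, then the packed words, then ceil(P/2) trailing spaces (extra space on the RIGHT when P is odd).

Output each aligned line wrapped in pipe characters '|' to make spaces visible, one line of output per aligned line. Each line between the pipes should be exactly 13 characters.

Line 1: ['calendar', 'bed'] (min_width=12, slack=1)
Line 2: ['library', 'as'] (min_width=10, slack=3)
Line 3: ['were', 'plate'] (min_width=10, slack=3)
Line 4: ['yellow'] (min_width=6, slack=7)
Line 5: ['mineral'] (min_width=7, slack=6)
Line 6: ['magnetic'] (min_width=8, slack=5)
Line 7: ['festival'] (min_width=8, slack=5)
Line 8: ['music', 'by'] (min_width=8, slack=5)
Line 9: ['tomato', 'you', 'as'] (min_width=13, slack=0)

Answer: |calendar bed |
| library as  |
| were plate  |
|   yellow    |
|   mineral   |
|  magnetic   |
|  festival   |
|  music by   |
|tomato you as|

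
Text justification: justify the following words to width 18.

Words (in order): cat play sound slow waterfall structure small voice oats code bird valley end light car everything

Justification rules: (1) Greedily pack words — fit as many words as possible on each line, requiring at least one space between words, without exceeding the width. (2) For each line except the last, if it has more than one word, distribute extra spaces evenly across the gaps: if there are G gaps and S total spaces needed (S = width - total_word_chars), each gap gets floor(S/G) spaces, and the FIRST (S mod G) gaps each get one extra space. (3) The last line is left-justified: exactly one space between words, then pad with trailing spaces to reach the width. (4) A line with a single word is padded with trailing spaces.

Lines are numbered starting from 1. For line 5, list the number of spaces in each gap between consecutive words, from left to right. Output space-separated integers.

Line 1: ['cat', 'play', 'sound'] (min_width=14, slack=4)
Line 2: ['slow', 'waterfall'] (min_width=14, slack=4)
Line 3: ['structure', 'small'] (min_width=15, slack=3)
Line 4: ['voice', 'oats', 'code'] (min_width=15, slack=3)
Line 5: ['bird', 'valley', 'end'] (min_width=15, slack=3)
Line 6: ['light', 'car'] (min_width=9, slack=9)
Line 7: ['everything'] (min_width=10, slack=8)

Answer: 3 2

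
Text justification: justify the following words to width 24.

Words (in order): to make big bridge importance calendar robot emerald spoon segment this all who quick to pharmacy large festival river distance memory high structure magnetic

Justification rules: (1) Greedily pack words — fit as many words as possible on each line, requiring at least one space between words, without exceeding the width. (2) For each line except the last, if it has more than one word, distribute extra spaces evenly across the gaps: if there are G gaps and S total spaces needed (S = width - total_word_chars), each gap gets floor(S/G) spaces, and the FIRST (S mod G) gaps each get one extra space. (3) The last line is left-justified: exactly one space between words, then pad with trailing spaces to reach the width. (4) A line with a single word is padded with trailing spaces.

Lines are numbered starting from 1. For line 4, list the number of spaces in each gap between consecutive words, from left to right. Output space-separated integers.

Line 1: ['to', 'make', 'big', 'bridge'] (min_width=18, slack=6)
Line 2: ['importance', 'calendar'] (min_width=19, slack=5)
Line 3: ['robot', 'emerald', 'spoon'] (min_width=19, slack=5)
Line 4: ['segment', 'this', 'all', 'who'] (min_width=20, slack=4)
Line 5: ['quick', 'to', 'pharmacy', 'large'] (min_width=23, slack=1)
Line 6: ['festival', 'river', 'distance'] (min_width=23, slack=1)
Line 7: ['memory', 'high', 'structure'] (min_width=21, slack=3)
Line 8: ['magnetic'] (min_width=8, slack=16)

Answer: 3 2 2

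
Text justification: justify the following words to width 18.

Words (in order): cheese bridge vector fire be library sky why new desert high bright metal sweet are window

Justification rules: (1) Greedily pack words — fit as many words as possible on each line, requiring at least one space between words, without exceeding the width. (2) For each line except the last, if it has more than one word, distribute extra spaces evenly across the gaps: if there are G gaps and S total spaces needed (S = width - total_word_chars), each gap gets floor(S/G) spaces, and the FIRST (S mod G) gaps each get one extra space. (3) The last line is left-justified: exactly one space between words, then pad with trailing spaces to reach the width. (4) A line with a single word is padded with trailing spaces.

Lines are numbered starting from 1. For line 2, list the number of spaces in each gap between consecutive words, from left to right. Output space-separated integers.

Answer: 3 3

Derivation:
Line 1: ['cheese', 'bridge'] (min_width=13, slack=5)
Line 2: ['vector', 'fire', 'be'] (min_width=14, slack=4)
Line 3: ['library', 'sky', 'why'] (min_width=15, slack=3)
Line 4: ['new', 'desert', 'high'] (min_width=15, slack=3)
Line 5: ['bright', 'metal', 'sweet'] (min_width=18, slack=0)
Line 6: ['are', 'window'] (min_width=10, slack=8)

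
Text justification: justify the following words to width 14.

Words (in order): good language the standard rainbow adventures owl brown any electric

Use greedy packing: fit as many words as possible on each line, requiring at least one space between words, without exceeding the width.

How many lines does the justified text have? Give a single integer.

Answer: 6

Derivation:
Line 1: ['good', 'language'] (min_width=13, slack=1)
Line 2: ['the', 'standard'] (min_width=12, slack=2)
Line 3: ['rainbow'] (min_width=7, slack=7)
Line 4: ['adventures', 'owl'] (min_width=14, slack=0)
Line 5: ['brown', 'any'] (min_width=9, slack=5)
Line 6: ['electric'] (min_width=8, slack=6)
Total lines: 6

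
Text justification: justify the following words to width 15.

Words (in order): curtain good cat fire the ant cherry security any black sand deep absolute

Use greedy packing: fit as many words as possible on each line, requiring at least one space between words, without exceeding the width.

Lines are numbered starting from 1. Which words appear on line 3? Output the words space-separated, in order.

Answer: ant cherry

Derivation:
Line 1: ['curtain', 'good'] (min_width=12, slack=3)
Line 2: ['cat', 'fire', 'the'] (min_width=12, slack=3)
Line 3: ['ant', 'cherry'] (min_width=10, slack=5)
Line 4: ['security', 'any'] (min_width=12, slack=3)
Line 5: ['black', 'sand', 'deep'] (min_width=15, slack=0)
Line 6: ['absolute'] (min_width=8, slack=7)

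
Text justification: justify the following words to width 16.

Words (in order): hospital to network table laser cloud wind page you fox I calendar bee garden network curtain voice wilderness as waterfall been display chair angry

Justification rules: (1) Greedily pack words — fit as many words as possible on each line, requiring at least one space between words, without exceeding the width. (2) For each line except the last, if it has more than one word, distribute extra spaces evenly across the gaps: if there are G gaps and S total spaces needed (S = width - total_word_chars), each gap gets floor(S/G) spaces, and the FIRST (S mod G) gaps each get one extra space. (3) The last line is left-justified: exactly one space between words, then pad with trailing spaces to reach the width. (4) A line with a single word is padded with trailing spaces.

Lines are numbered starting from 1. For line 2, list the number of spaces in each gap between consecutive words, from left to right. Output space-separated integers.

Line 1: ['hospital', 'to'] (min_width=11, slack=5)
Line 2: ['network', 'table'] (min_width=13, slack=3)
Line 3: ['laser', 'cloud', 'wind'] (min_width=16, slack=0)
Line 4: ['page', 'you', 'fox', 'I'] (min_width=14, slack=2)
Line 5: ['calendar', 'bee'] (min_width=12, slack=4)
Line 6: ['garden', 'network'] (min_width=14, slack=2)
Line 7: ['curtain', 'voice'] (min_width=13, slack=3)
Line 8: ['wilderness', 'as'] (min_width=13, slack=3)
Line 9: ['waterfall', 'been'] (min_width=14, slack=2)
Line 10: ['display', 'chair'] (min_width=13, slack=3)
Line 11: ['angry'] (min_width=5, slack=11)

Answer: 4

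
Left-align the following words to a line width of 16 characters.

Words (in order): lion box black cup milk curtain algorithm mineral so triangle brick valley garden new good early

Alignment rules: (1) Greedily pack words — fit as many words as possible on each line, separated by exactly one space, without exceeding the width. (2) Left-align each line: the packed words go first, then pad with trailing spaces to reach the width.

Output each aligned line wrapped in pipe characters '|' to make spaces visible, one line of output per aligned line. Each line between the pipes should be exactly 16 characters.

Line 1: ['lion', 'box', 'black'] (min_width=14, slack=2)
Line 2: ['cup', 'milk', 'curtain'] (min_width=16, slack=0)
Line 3: ['algorithm'] (min_width=9, slack=7)
Line 4: ['mineral', 'so'] (min_width=10, slack=6)
Line 5: ['triangle', 'brick'] (min_width=14, slack=2)
Line 6: ['valley', 'garden'] (min_width=13, slack=3)
Line 7: ['new', 'good', 'early'] (min_width=14, slack=2)

Answer: |lion box black  |
|cup milk curtain|
|algorithm       |
|mineral so      |
|triangle brick  |
|valley garden   |
|new good early  |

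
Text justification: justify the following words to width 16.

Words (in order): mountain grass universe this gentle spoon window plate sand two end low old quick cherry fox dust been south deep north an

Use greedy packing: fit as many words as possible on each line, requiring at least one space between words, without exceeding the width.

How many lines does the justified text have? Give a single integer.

Line 1: ['mountain', 'grass'] (min_width=14, slack=2)
Line 2: ['universe', 'this'] (min_width=13, slack=3)
Line 3: ['gentle', 'spoon'] (min_width=12, slack=4)
Line 4: ['window', 'plate'] (min_width=12, slack=4)
Line 5: ['sand', 'two', 'end', 'low'] (min_width=16, slack=0)
Line 6: ['old', 'quick', 'cherry'] (min_width=16, slack=0)
Line 7: ['fox', 'dust', 'been'] (min_width=13, slack=3)
Line 8: ['south', 'deep', 'north'] (min_width=16, slack=0)
Line 9: ['an'] (min_width=2, slack=14)
Total lines: 9

Answer: 9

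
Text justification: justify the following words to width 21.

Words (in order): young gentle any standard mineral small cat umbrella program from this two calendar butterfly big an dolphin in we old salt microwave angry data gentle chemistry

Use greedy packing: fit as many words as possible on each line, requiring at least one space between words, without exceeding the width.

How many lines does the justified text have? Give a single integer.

Line 1: ['young', 'gentle', 'any'] (min_width=16, slack=5)
Line 2: ['standard', 'mineral'] (min_width=16, slack=5)
Line 3: ['small', 'cat', 'umbrella'] (min_width=18, slack=3)
Line 4: ['program', 'from', 'this', 'two'] (min_width=21, slack=0)
Line 5: ['calendar', 'butterfly'] (min_width=18, slack=3)
Line 6: ['big', 'an', 'dolphin', 'in', 'we'] (min_width=20, slack=1)
Line 7: ['old', 'salt', 'microwave'] (min_width=18, slack=3)
Line 8: ['angry', 'data', 'gentle'] (min_width=17, slack=4)
Line 9: ['chemistry'] (min_width=9, slack=12)
Total lines: 9

Answer: 9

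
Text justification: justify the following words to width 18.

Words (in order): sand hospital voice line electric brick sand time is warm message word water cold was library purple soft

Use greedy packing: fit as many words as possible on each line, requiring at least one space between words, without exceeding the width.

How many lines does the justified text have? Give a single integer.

Line 1: ['sand', 'hospital'] (min_width=13, slack=5)
Line 2: ['voice', 'line'] (min_width=10, slack=8)
Line 3: ['electric', 'brick'] (min_width=14, slack=4)
Line 4: ['sand', 'time', 'is', 'warm'] (min_width=17, slack=1)
Line 5: ['message', 'word', 'water'] (min_width=18, slack=0)
Line 6: ['cold', 'was', 'library'] (min_width=16, slack=2)
Line 7: ['purple', 'soft'] (min_width=11, slack=7)
Total lines: 7

Answer: 7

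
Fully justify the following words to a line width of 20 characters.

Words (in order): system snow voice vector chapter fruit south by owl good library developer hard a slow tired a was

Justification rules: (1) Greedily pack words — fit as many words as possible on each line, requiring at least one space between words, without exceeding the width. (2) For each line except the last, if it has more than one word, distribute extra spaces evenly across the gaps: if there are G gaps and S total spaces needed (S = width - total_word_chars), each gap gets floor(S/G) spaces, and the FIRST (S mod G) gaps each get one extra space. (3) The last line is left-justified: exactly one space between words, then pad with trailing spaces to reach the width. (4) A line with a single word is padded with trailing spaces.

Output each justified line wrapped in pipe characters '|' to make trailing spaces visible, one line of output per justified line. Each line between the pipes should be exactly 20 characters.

Answer: |system   snow  voice|
|vector chapter fruit|
|south  by  owl  good|
|library    developer|
|hard  a slow tired a|
|was                 |

Derivation:
Line 1: ['system', 'snow', 'voice'] (min_width=17, slack=3)
Line 2: ['vector', 'chapter', 'fruit'] (min_width=20, slack=0)
Line 3: ['south', 'by', 'owl', 'good'] (min_width=17, slack=3)
Line 4: ['library', 'developer'] (min_width=17, slack=3)
Line 5: ['hard', 'a', 'slow', 'tired', 'a'] (min_width=19, slack=1)
Line 6: ['was'] (min_width=3, slack=17)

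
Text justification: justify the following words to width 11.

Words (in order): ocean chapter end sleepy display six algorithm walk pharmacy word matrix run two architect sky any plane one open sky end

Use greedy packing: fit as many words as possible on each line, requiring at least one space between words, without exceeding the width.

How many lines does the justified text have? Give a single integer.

Answer: 14

Derivation:
Line 1: ['ocean'] (min_width=5, slack=6)
Line 2: ['chapter', 'end'] (min_width=11, slack=0)
Line 3: ['sleepy'] (min_width=6, slack=5)
Line 4: ['display', 'six'] (min_width=11, slack=0)
Line 5: ['algorithm'] (min_width=9, slack=2)
Line 6: ['walk'] (min_width=4, slack=7)
Line 7: ['pharmacy'] (min_width=8, slack=3)
Line 8: ['word', 'matrix'] (min_width=11, slack=0)
Line 9: ['run', 'two'] (min_width=7, slack=4)
Line 10: ['architect'] (min_width=9, slack=2)
Line 11: ['sky', 'any'] (min_width=7, slack=4)
Line 12: ['plane', 'one'] (min_width=9, slack=2)
Line 13: ['open', 'sky'] (min_width=8, slack=3)
Line 14: ['end'] (min_width=3, slack=8)
Total lines: 14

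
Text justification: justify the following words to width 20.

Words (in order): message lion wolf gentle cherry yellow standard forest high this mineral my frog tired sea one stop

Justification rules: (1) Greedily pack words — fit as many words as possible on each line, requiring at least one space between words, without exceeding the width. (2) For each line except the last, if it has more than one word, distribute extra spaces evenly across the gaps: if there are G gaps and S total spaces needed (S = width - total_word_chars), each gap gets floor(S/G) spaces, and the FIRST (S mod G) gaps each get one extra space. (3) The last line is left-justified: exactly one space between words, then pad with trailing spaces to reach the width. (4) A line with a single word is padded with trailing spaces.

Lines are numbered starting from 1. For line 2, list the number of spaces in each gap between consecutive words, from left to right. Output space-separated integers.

Line 1: ['message', 'lion', 'wolf'] (min_width=17, slack=3)
Line 2: ['gentle', 'cherry', 'yellow'] (min_width=20, slack=0)
Line 3: ['standard', 'forest', 'high'] (min_width=20, slack=0)
Line 4: ['this', 'mineral', 'my', 'frog'] (min_width=20, slack=0)
Line 5: ['tired', 'sea', 'one', 'stop'] (min_width=18, slack=2)

Answer: 1 1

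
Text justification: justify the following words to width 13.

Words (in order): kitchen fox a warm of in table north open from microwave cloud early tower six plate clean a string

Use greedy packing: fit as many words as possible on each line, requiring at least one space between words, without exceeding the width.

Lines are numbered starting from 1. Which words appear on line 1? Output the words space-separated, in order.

Answer: kitchen fox a

Derivation:
Line 1: ['kitchen', 'fox', 'a'] (min_width=13, slack=0)
Line 2: ['warm', 'of', 'in'] (min_width=10, slack=3)
Line 3: ['table', 'north'] (min_width=11, slack=2)
Line 4: ['open', 'from'] (min_width=9, slack=4)
Line 5: ['microwave'] (min_width=9, slack=4)
Line 6: ['cloud', 'early'] (min_width=11, slack=2)
Line 7: ['tower', 'six'] (min_width=9, slack=4)
Line 8: ['plate', 'clean', 'a'] (min_width=13, slack=0)
Line 9: ['string'] (min_width=6, slack=7)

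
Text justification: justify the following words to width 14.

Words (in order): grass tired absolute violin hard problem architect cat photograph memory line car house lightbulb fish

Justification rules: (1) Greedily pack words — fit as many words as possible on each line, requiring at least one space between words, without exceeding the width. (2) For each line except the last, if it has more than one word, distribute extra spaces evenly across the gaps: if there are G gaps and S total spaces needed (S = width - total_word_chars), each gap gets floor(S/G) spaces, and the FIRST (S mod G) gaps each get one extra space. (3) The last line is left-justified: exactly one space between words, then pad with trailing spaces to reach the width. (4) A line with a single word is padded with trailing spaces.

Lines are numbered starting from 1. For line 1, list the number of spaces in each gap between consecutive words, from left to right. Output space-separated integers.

Answer: 4

Derivation:
Line 1: ['grass', 'tired'] (min_width=11, slack=3)
Line 2: ['absolute'] (min_width=8, slack=6)
Line 3: ['violin', 'hard'] (min_width=11, slack=3)
Line 4: ['problem'] (min_width=7, slack=7)
Line 5: ['architect', 'cat'] (min_width=13, slack=1)
Line 6: ['photograph'] (min_width=10, slack=4)
Line 7: ['memory', 'line'] (min_width=11, slack=3)
Line 8: ['car', 'house'] (min_width=9, slack=5)
Line 9: ['lightbulb', 'fish'] (min_width=14, slack=0)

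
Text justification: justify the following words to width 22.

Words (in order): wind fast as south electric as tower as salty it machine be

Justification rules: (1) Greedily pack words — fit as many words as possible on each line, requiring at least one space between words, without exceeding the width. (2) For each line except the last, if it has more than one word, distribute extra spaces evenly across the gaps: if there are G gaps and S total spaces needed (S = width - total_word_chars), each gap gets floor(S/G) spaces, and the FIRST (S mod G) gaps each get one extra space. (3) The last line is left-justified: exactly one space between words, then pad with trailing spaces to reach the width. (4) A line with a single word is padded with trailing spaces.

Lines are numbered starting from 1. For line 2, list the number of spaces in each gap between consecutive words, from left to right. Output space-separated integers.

Line 1: ['wind', 'fast', 'as', 'south'] (min_width=18, slack=4)
Line 2: ['electric', 'as', 'tower', 'as'] (min_width=20, slack=2)
Line 3: ['salty', 'it', 'machine', 'be'] (min_width=19, slack=3)

Answer: 2 2 1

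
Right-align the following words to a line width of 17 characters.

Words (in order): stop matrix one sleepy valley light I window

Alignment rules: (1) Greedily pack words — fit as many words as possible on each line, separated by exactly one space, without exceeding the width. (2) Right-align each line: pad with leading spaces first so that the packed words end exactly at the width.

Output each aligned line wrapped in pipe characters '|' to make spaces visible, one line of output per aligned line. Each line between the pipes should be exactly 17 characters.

Line 1: ['stop', 'matrix', 'one'] (min_width=15, slack=2)
Line 2: ['sleepy', 'valley'] (min_width=13, slack=4)
Line 3: ['light', 'I', 'window'] (min_width=14, slack=3)

Answer: |  stop matrix one|
|    sleepy valley|
|   light I window|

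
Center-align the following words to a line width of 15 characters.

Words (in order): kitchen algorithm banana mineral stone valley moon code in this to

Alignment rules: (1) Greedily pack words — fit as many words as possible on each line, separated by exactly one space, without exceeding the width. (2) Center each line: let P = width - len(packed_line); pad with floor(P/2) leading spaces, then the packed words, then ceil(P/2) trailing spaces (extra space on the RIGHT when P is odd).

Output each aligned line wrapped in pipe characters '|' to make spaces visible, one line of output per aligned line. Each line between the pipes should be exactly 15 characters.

Line 1: ['kitchen'] (min_width=7, slack=8)
Line 2: ['algorithm'] (min_width=9, slack=6)
Line 3: ['banana', 'mineral'] (min_width=14, slack=1)
Line 4: ['stone', 'valley'] (min_width=12, slack=3)
Line 5: ['moon', 'code', 'in'] (min_width=12, slack=3)
Line 6: ['this', 'to'] (min_width=7, slack=8)

Answer: |    kitchen    |
|   algorithm   |
|banana mineral |
| stone valley  |
| moon code in  |
|    this to    |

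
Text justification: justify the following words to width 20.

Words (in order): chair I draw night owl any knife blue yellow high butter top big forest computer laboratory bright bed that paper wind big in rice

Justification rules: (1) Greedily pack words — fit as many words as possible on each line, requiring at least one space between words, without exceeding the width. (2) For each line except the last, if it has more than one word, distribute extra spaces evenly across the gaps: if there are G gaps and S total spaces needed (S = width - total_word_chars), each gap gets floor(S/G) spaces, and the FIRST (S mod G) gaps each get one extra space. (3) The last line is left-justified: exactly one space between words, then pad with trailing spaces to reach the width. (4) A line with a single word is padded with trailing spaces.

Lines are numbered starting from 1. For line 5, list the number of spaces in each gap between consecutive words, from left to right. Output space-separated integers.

Line 1: ['chair', 'I', 'draw', 'night'] (min_width=18, slack=2)
Line 2: ['owl', 'any', 'knife', 'blue'] (min_width=18, slack=2)
Line 3: ['yellow', 'high', 'butter'] (min_width=18, slack=2)
Line 4: ['top', 'big', 'forest'] (min_width=14, slack=6)
Line 5: ['computer', 'laboratory'] (min_width=19, slack=1)
Line 6: ['bright', 'bed', 'that'] (min_width=15, slack=5)
Line 7: ['paper', 'wind', 'big', 'in'] (min_width=17, slack=3)
Line 8: ['rice'] (min_width=4, slack=16)

Answer: 2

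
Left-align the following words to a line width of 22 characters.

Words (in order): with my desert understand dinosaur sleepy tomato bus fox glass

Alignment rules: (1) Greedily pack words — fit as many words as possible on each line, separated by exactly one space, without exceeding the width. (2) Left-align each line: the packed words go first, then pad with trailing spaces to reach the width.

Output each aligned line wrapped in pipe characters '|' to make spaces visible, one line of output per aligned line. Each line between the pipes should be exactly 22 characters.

Line 1: ['with', 'my', 'desert'] (min_width=14, slack=8)
Line 2: ['understand', 'dinosaur'] (min_width=19, slack=3)
Line 3: ['sleepy', 'tomato', 'bus', 'fox'] (min_width=21, slack=1)
Line 4: ['glass'] (min_width=5, slack=17)

Answer: |with my desert        |
|understand dinosaur   |
|sleepy tomato bus fox |
|glass                 |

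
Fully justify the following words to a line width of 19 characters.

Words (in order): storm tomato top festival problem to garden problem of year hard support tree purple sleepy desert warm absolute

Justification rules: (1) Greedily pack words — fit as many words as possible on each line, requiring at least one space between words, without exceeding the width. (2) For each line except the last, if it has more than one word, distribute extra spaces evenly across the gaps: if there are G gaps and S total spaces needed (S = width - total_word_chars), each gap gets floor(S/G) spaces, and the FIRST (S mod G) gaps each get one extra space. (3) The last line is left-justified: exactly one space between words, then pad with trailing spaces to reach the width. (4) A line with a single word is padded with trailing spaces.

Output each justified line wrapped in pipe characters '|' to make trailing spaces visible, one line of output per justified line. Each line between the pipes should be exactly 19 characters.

Answer: |storm   tomato  top|
|festival problem to|
|garden  problem  of|
|year  hard  support|
|tree  purple sleepy|
|desert         warm|
|absolute           |

Derivation:
Line 1: ['storm', 'tomato', 'top'] (min_width=16, slack=3)
Line 2: ['festival', 'problem', 'to'] (min_width=19, slack=0)
Line 3: ['garden', 'problem', 'of'] (min_width=17, slack=2)
Line 4: ['year', 'hard', 'support'] (min_width=17, slack=2)
Line 5: ['tree', 'purple', 'sleepy'] (min_width=18, slack=1)
Line 6: ['desert', 'warm'] (min_width=11, slack=8)
Line 7: ['absolute'] (min_width=8, slack=11)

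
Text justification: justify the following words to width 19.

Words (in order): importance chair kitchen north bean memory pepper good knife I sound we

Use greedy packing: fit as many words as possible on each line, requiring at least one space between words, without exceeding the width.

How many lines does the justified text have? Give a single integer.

Line 1: ['importance', 'chair'] (min_width=16, slack=3)
Line 2: ['kitchen', 'north', 'bean'] (min_width=18, slack=1)
Line 3: ['memory', 'pepper', 'good'] (min_width=18, slack=1)
Line 4: ['knife', 'I', 'sound', 'we'] (min_width=16, slack=3)
Total lines: 4

Answer: 4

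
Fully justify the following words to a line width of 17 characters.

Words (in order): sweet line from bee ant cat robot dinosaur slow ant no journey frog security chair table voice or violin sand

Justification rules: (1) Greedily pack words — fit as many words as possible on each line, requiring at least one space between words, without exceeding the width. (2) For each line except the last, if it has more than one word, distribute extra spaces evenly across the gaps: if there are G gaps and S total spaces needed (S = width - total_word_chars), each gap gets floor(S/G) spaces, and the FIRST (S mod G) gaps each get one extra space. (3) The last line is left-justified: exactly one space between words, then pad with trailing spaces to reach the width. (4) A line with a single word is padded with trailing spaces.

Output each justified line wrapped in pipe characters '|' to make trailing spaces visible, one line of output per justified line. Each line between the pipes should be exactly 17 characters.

Line 1: ['sweet', 'line', 'from'] (min_width=15, slack=2)
Line 2: ['bee', 'ant', 'cat', 'robot'] (min_width=17, slack=0)
Line 3: ['dinosaur', 'slow', 'ant'] (min_width=17, slack=0)
Line 4: ['no', 'journey', 'frog'] (min_width=15, slack=2)
Line 5: ['security', 'chair'] (min_width=14, slack=3)
Line 6: ['table', 'voice', 'or'] (min_width=14, slack=3)
Line 7: ['violin', 'sand'] (min_width=11, slack=6)

Answer: |sweet  line  from|
|bee ant cat robot|
|dinosaur slow ant|
|no  journey  frog|
|security    chair|
|table   voice  or|
|violin sand      |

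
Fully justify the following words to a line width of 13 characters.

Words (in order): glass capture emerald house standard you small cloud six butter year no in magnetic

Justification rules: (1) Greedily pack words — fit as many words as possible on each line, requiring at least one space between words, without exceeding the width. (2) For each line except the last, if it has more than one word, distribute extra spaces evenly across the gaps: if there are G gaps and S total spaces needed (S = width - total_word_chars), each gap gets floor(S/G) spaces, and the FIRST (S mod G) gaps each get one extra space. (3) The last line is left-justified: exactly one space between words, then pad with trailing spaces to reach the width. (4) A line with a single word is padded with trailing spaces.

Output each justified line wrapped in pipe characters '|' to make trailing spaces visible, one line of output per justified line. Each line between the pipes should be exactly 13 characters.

Answer: |glass capture|
|emerald house|
|standard  you|
|small   cloud|
|six    butter|
|year   no  in|
|magnetic     |

Derivation:
Line 1: ['glass', 'capture'] (min_width=13, slack=0)
Line 2: ['emerald', 'house'] (min_width=13, slack=0)
Line 3: ['standard', 'you'] (min_width=12, slack=1)
Line 4: ['small', 'cloud'] (min_width=11, slack=2)
Line 5: ['six', 'butter'] (min_width=10, slack=3)
Line 6: ['year', 'no', 'in'] (min_width=10, slack=3)
Line 7: ['magnetic'] (min_width=8, slack=5)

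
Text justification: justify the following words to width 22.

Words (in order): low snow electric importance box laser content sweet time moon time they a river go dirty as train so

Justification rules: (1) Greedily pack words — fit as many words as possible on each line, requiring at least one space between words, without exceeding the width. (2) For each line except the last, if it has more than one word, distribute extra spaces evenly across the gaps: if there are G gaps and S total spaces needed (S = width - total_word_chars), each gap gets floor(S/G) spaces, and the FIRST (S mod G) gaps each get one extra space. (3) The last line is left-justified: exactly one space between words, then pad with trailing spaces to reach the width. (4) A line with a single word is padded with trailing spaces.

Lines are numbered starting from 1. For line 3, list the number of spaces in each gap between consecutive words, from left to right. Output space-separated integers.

Line 1: ['low', 'snow', 'electric'] (min_width=17, slack=5)
Line 2: ['importance', 'box', 'laser'] (min_width=20, slack=2)
Line 3: ['content', 'sweet', 'time'] (min_width=18, slack=4)
Line 4: ['moon', 'time', 'they', 'a', 'river'] (min_width=22, slack=0)
Line 5: ['go', 'dirty', 'as', 'train', 'so'] (min_width=20, slack=2)

Answer: 3 3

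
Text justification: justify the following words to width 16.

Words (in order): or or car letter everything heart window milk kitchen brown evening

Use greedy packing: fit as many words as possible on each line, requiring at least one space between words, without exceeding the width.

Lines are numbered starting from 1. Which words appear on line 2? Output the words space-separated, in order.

Line 1: ['or', 'or', 'car', 'letter'] (min_width=16, slack=0)
Line 2: ['everything', 'heart'] (min_width=16, slack=0)
Line 3: ['window', 'milk'] (min_width=11, slack=5)
Line 4: ['kitchen', 'brown'] (min_width=13, slack=3)
Line 5: ['evening'] (min_width=7, slack=9)

Answer: everything heart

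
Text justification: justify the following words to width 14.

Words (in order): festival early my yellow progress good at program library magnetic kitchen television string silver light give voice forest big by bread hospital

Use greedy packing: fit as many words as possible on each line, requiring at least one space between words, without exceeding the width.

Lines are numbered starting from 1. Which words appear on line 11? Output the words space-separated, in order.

Answer: voice forest

Derivation:
Line 1: ['festival', 'early'] (min_width=14, slack=0)
Line 2: ['my', 'yellow'] (min_width=9, slack=5)
Line 3: ['progress', 'good'] (min_width=13, slack=1)
Line 4: ['at', 'program'] (min_width=10, slack=4)
Line 5: ['library'] (min_width=7, slack=7)
Line 6: ['magnetic'] (min_width=8, slack=6)
Line 7: ['kitchen'] (min_width=7, slack=7)
Line 8: ['television'] (min_width=10, slack=4)
Line 9: ['string', 'silver'] (min_width=13, slack=1)
Line 10: ['light', 'give'] (min_width=10, slack=4)
Line 11: ['voice', 'forest'] (min_width=12, slack=2)
Line 12: ['big', 'by', 'bread'] (min_width=12, slack=2)
Line 13: ['hospital'] (min_width=8, slack=6)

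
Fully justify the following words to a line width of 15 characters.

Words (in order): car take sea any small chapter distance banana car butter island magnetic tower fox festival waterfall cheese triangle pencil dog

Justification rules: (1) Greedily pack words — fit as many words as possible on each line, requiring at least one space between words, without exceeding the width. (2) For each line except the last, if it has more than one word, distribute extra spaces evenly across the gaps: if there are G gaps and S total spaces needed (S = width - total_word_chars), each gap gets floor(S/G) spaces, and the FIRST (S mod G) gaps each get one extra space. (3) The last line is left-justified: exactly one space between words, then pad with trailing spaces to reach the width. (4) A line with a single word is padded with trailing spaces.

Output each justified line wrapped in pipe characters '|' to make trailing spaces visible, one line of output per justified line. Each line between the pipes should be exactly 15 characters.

Answer: |car   take  sea|
|any       small|
|chapter        |
|distance banana|
|car      butter|
|island magnetic|
|tower       fox|
|festival       |
|waterfall      |
|cheese triangle|
|pencil dog     |

Derivation:
Line 1: ['car', 'take', 'sea'] (min_width=12, slack=3)
Line 2: ['any', 'small'] (min_width=9, slack=6)
Line 3: ['chapter'] (min_width=7, slack=8)
Line 4: ['distance', 'banana'] (min_width=15, slack=0)
Line 5: ['car', 'butter'] (min_width=10, slack=5)
Line 6: ['island', 'magnetic'] (min_width=15, slack=0)
Line 7: ['tower', 'fox'] (min_width=9, slack=6)
Line 8: ['festival'] (min_width=8, slack=7)
Line 9: ['waterfall'] (min_width=9, slack=6)
Line 10: ['cheese', 'triangle'] (min_width=15, slack=0)
Line 11: ['pencil', 'dog'] (min_width=10, slack=5)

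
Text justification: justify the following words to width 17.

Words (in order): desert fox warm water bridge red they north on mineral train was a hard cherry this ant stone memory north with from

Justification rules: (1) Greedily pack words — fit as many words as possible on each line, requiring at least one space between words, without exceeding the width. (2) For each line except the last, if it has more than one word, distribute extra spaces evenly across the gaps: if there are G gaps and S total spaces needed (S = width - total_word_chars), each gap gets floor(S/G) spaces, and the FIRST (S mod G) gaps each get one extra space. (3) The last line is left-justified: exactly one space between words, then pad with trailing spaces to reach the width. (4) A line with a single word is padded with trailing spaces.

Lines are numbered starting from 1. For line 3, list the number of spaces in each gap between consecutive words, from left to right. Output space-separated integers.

Line 1: ['desert', 'fox', 'warm'] (min_width=15, slack=2)
Line 2: ['water', 'bridge', 'red'] (min_width=16, slack=1)
Line 3: ['they', 'north', 'on'] (min_width=13, slack=4)
Line 4: ['mineral', 'train', 'was'] (min_width=17, slack=0)
Line 5: ['a', 'hard', 'cherry'] (min_width=13, slack=4)
Line 6: ['this', 'ant', 'stone'] (min_width=14, slack=3)
Line 7: ['memory', 'north', 'with'] (min_width=17, slack=0)
Line 8: ['from'] (min_width=4, slack=13)

Answer: 3 3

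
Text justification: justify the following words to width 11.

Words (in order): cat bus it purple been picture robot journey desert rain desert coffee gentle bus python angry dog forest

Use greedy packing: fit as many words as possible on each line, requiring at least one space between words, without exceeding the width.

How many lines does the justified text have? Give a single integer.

Answer: 12

Derivation:
Line 1: ['cat', 'bus', 'it'] (min_width=10, slack=1)
Line 2: ['purple', 'been'] (min_width=11, slack=0)
Line 3: ['picture'] (min_width=7, slack=4)
Line 4: ['robot'] (min_width=5, slack=6)
Line 5: ['journey'] (min_width=7, slack=4)
Line 6: ['desert', 'rain'] (min_width=11, slack=0)
Line 7: ['desert'] (min_width=6, slack=5)
Line 8: ['coffee'] (min_width=6, slack=5)
Line 9: ['gentle', 'bus'] (min_width=10, slack=1)
Line 10: ['python'] (min_width=6, slack=5)
Line 11: ['angry', 'dog'] (min_width=9, slack=2)
Line 12: ['forest'] (min_width=6, slack=5)
Total lines: 12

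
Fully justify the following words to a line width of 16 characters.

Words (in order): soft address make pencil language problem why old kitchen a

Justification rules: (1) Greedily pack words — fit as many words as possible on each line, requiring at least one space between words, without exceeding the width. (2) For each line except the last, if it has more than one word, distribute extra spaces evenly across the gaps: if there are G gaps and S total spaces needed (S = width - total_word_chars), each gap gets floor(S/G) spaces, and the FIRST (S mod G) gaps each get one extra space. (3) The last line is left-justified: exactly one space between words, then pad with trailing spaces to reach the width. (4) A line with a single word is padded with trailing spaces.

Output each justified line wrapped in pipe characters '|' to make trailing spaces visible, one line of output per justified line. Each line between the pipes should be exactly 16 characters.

Answer: |soft     address|
|make      pencil|
|language problem|
|why  old kitchen|
|a               |

Derivation:
Line 1: ['soft', 'address'] (min_width=12, slack=4)
Line 2: ['make', 'pencil'] (min_width=11, slack=5)
Line 3: ['language', 'problem'] (min_width=16, slack=0)
Line 4: ['why', 'old', 'kitchen'] (min_width=15, slack=1)
Line 5: ['a'] (min_width=1, slack=15)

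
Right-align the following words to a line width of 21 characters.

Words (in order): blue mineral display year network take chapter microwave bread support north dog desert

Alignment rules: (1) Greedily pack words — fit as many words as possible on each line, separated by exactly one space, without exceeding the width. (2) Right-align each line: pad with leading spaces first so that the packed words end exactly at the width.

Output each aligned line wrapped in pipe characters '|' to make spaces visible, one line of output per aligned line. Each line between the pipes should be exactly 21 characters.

Line 1: ['blue', 'mineral', 'display'] (min_width=20, slack=1)
Line 2: ['year', 'network', 'take'] (min_width=17, slack=4)
Line 3: ['chapter', 'microwave'] (min_width=17, slack=4)
Line 4: ['bread', 'support', 'north'] (min_width=19, slack=2)
Line 5: ['dog', 'desert'] (min_width=10, slack=11)

Answer: | blue mineral display|
|    year network take|
|    chapter microwave|
|  bread support north|
|           dog desert|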